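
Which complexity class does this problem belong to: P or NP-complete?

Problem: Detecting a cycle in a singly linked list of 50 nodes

This problem is in P: Floyd's tortoise-and-hare runs in O(n) time, O(1) space.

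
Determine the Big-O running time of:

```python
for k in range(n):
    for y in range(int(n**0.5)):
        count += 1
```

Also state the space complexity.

Time complexity: O(n * sqrt(n)).
Space complexity: O(1).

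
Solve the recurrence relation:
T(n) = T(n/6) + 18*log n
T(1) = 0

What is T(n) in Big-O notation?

Each of the log_6(n) levels adds O(log n). T(n) = O(log^2 n).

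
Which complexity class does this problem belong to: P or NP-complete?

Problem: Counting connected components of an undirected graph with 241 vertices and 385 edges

This problem is in P: BFS/DFS visits each vertex and edge once: O(V+E).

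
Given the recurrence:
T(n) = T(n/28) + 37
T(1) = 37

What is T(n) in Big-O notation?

Each step divides n by 28 and adds 37. After log_28(n) steps, T(n) = O(log n).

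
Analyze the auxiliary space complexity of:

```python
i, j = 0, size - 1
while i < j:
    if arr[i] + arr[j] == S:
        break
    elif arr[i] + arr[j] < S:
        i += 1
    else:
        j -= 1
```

Space complexity: O(1).
Only a constant amount of auxiliary storage is used; nothing grows with n.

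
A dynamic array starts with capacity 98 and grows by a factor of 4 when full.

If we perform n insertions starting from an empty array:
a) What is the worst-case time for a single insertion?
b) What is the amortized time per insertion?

(a) Worst-case single insertion: O(n) -- when the array is full at capacity c, the resize copies all c elements, and c can be Theta(n).
(b) Resizes happen at sizes 98, 392, 1568, ... Total copy cost for n insertions: 98 + 392 + ... = O(n) (geometric series with ratio 1/4). Amortized cost per insertion: O(n)/n = O(1).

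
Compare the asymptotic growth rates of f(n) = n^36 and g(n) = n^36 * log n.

g(n) = n^36 * log n grows faster: extra log n factor -> infinity.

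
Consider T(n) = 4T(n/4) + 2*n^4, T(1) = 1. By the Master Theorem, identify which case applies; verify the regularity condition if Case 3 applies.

a=4, b=4, f(n)=2*n^4.
log_4(4) = 1 < 4.
f(n) = Omega(n^(1+epsilon)) for some epsilon > 0, so Case 3 is the candidate.
Regularity: a*f(n/b) = 4*2*(n/4)^4 = (4/256)*2*n^4 <= c*f(n) with c = 4/256 < 1. Satisfied.
Case 3: T(n) = Theta(n^4).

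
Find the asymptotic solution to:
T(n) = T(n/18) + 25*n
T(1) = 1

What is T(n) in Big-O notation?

Geometric series: 25*n*(1 + 1/18 + 1/18^2 + ...) = O(n). T(n) = O(n).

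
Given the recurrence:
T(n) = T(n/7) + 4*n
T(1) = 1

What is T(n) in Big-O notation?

Geometric series: 4*n*(1 + 1/7 + 1/7^2 + ...) = O(n). T(n) = O(n).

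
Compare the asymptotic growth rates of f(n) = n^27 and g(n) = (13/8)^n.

g(n) = (13/8)^n grows faster: (13/8)^n is exponential with base 13/8 > 1, dominating every polynomial.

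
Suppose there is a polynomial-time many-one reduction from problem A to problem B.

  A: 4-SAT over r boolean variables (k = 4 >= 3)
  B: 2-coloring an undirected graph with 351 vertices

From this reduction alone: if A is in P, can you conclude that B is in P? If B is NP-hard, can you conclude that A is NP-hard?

A poly-time reduction A <=_p B transfers tractability DOWN (B easy => A easy) and hardness UP (A hard => B hard), not the reverse.
From A in P, the reduction alone does NOT give B in P: any problem in P trivially reduces to SAT, yet SAT is not known to be in P.
From B NP-hard, the reduction alone does NOT give A NP-hard: again, easy problems reduce to hard ones.
(Here in fact A is NP-complete and B is in P, so no such reduction is known -- its existence would imply P = NP; the analysis concerns only what the assumed reduction would or would not let you conclude.)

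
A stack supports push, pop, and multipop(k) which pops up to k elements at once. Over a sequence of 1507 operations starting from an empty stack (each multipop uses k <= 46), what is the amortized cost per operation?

Each element is pushed exactly once and popped at most once (whether by pop or as part of a multipop). So the total number of individual pops over the whole sequence is at most the number of pushes, which is at most 1507. Total work <= 2 * 1507, hence O(1) amortized per operation.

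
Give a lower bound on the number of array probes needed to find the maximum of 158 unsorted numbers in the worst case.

Adversary: any unprobed cell could hold a value larger than everything seen so far. If fewer than 158 cells are probed, the adversary places the max in an unprobed cell. So all 158 cells must be examined; together with 158-1 comparisons this is tight.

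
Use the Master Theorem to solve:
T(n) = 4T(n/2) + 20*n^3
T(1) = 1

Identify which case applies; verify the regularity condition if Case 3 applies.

a=4, b=2, f(n)=20*n^3.
log_2(4) = 2 < 3.
f(n) = Omega(n^(2+epsilon)) for some epsilon > 0, so Case 3 is the candidate.
Regularity: a*f(n/b) = 4*20*(n/2)^3 = (4/8)*20*n^3 <= c*f(n) with c = 4/8 < 1. Satisfied.
Case 3: T(n) = Theta(n^3).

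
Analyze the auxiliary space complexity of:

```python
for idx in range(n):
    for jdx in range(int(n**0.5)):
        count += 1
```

Space complexity: O(1).
Only a constant amount of auxiliary storage is used; nothing grows with n.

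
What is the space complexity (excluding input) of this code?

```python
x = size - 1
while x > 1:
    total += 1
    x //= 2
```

Space complexity: O(1).
Only a constant amount of auxiliary storage is used; nothing grows with n.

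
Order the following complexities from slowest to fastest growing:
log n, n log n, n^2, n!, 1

Ordered by growth rate: 1 < log n < n log n < n^2 < n!.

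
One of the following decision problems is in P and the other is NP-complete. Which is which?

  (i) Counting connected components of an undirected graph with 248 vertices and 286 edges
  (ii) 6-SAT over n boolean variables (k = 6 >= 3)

(i) is P: BFS/DFS visits each vertex and edge once: O(V+E).
(ii) is NP-complete: 3-SAT is NP-complete (Cook-Levin); k-SAT for k>=3 reduces from 3-SAT.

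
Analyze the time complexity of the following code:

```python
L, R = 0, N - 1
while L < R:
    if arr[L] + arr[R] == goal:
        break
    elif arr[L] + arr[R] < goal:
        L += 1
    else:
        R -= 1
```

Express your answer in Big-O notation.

Time complexity: O(n).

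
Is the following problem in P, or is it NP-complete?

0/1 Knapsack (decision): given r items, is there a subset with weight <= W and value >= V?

This problem is NP-complete: reduces from Subset Sum.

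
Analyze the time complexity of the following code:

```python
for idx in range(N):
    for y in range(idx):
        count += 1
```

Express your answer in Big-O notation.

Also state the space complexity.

Time complexity: O(n^2).
Space complexity: O(1).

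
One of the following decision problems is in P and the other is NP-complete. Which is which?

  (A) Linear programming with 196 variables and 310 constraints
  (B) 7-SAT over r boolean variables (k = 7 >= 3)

(A) is P: the ellipsoid and interior-point methods run in polynomial time.
(B) is NP-complete: 3-SAT is NP-complete (Cook-Levin); k-SAT for k>=3 reduces from 3-SAT.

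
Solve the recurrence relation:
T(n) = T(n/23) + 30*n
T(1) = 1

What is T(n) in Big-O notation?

Geometric series: 30*n*(1 + 1/23 + 1/23^2 + ...) = O(n). T(n) = O(n).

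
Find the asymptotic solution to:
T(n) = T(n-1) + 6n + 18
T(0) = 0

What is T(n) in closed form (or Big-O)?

Dominant term in sum is 6*sum(i, i=1..n) = 6*n*(n+1)/2 = O(n^2).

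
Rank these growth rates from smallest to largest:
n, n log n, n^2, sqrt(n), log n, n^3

Ordered by growth rate: log n < sqrt(n) < n < n log n < n^2 < n^3.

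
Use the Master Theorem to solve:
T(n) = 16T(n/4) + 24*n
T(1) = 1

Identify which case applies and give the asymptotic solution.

a=16, b=4, f(n)=24*n.
log_4(16) = 2 > 1.
Since f(n) = O(n^1) is polynomially smaller than n^2, Case 1 applies.
T(n) = Theta(n^2).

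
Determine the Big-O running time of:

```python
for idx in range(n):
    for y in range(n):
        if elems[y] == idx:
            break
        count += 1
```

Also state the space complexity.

Time complexity: O(n^2).
Space complexity: O(1).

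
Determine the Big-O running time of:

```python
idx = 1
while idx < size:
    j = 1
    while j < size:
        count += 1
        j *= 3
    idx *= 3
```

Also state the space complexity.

Time complexity: O(log^2 n).
Space complexity: O(1).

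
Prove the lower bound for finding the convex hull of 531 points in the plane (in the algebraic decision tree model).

Reduction from sorting: given 531 numbers x_1,...,x_{531}, map x_i to the point (x_i, x_i^2) on the parabola y = x^2. All points are on the convex hull, and walking the hull gives them in sorted x-order. Since sorting requires Omega(n log n), so does planar convex hull.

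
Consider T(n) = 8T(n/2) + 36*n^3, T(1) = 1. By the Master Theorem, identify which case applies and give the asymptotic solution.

a=8, b=2, f(n)=36*n^3.
log_2(8) = 3, so n^(log_b(a)) = n^3.
f(n) = Theta(n^3), so Case 2 applies.
T(n) = Theta(n^3 log n).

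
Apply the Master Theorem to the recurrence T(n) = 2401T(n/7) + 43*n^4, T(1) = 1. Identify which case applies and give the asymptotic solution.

a=2401, b=7, f(n)=43*n^4.
log_7(2401) = 4, so n^(log_b(a)) = n^4.
f(n) = Theta(n^4), so Case 2 applies.
T(n) = Theta(n^4 log n).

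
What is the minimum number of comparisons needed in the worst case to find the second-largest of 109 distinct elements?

Lower bound: finding the max needs 109-1 comparisons. By the adversary weight-doubling argument, the max must personally win >= ceil(log_2(109)) = 7 comparisons; the 2nd-largest is among those 7 losers, needing 7-1 more comparisons. Total >= 109-1 + 7-1 = 114. A balanced knockout tournament achieves this.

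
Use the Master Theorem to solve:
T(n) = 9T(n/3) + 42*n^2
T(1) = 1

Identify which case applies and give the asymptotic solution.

a=9, b=3, f(n)=42*n^2.
log_3(9) = 2, so n^(log_b(a)) = n^2.
f(n) = Theta(n^2), so Case 2 applies.
T(n) = Theta(n^2 log n).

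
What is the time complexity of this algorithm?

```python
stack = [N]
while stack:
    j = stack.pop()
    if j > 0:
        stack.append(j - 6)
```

Time complexity: O(n).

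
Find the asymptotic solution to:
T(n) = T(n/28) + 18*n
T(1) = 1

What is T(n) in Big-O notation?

Geometric series: 18*n*(1 + 1/28 + 1/28^2 + ...) = O(n). T(n) = O(n).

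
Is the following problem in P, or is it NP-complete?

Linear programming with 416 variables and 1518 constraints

This problem is in P: the ellipsoid and interior-point methods run in polynomial time.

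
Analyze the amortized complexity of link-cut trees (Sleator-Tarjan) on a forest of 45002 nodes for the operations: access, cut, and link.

Link-cut trees represent the forest using splay trees over preferred paths. With potential Phi = sum over nodes of log(size of virtual subtree), each access on 45002 nodes is O(log 45002) = O(log n) amortized by the splay-tree access lemma. Cut and link are O(1) plus one access.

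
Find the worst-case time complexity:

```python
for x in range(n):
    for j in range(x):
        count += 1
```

Time complexity: O(n^2).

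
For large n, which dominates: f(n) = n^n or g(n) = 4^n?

f(n) = n^n grows faster: n^n / 4^n = (n/4)^n -> infinity once n > 4.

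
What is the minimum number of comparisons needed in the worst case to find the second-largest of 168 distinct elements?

Lower bound: finding the max needs 168-1 comparisons. By the adversary weight-doubling argument, the max must personally win >= ceil(log_2(168)) = 8 comparisons; the 2nd-largest is among those 8 losers, needing 8-1 more comparisons. Total >= 168-1 + 8-1 = 174. A balanced knockout tournament achieves this.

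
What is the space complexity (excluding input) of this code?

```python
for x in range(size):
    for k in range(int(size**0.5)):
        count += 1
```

Space complexity: O(1).
Only a constant amount of auxiliary storage is used; nothing grows with n.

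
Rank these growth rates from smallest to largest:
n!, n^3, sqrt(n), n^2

Ordered by growth rate: sqrt(n) < n^2 < n^3 < n!.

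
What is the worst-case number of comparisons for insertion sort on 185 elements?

Insertion sort on reverse-sorted input: 1 + 2 + ... + (185-1) = 17020 comparisons.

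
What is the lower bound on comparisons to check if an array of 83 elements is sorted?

To verify 83 elements are sorted, we must compare each consecutive pair. Skipping any pair allows an adversary to swap them. Therefore 82 comparisons are necessary and sufficient.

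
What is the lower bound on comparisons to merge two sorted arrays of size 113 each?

To merge two sorted arrays of size 113, we need at least 225 comparisons in the worst case. An adversary can force every element to be compared.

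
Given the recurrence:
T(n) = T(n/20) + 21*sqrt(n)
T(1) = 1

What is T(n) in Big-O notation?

Each level contributes sqrt(n/20^k). Geometric series with ratio 1/sqrt(20) < 1 sums to O(sqrt(n)).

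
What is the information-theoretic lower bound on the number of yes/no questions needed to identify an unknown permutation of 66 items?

There are 66! = 544344939077443064003729240247842752644293064388798874532860126869671081148416000000000000000 permutations. Each yes/no question gives at most 1 bit, so at least ceil(log_2(544344939077443064003729240247842752644293064388798874532860126869671081148416000000000000000)) = 309 questions are needed.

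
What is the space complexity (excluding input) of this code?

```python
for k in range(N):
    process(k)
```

Space complexity: O(1).
Only a constant amount of auxiliary storage is used; nothing grows with n.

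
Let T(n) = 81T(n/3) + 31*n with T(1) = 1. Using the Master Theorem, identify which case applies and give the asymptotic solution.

a=81, b=3, f(n)=31*n.
log_3(81) = 4 > 1.
Since f(n) = O(n^1) is polynomially smaller than n^4, Case 1 applies.
T(n) = Theta(n^4).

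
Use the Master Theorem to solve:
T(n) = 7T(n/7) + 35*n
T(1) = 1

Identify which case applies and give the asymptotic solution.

a=7, b=7, f(n)=35*n.
log_7(7) = 1, so n^(log_b(a)) = n.
f(n) = Theta(n), so Case 2 applies.
T(n) = Theta(n log n).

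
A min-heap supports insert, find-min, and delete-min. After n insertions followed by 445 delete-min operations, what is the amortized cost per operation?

Insert takes O(log n) worst case. Delete-min takes O(log n). Over a sequence of n inserts and 445 delete-mins, total cost is O((n + 445) log n). Amortized per operation: O(log n).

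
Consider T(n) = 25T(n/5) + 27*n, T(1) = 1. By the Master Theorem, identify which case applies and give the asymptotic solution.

a=25, b=5, f(n)=27*n.
log_5(25) = 2 > 1.
Since f(n) = O(n^1) is polynomially smaller than n^2, Case 1 applies.
T(n) = Theta(n^2).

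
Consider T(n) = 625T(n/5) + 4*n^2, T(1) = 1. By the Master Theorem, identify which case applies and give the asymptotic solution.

a=625, b=5, f(n)=4*n^2.
log_5(625) = 4 > 2.
Since f(n) = O(n^2) is polynomially smaller than n^4, Case 1 applies.
T(n) = Theta(n^4).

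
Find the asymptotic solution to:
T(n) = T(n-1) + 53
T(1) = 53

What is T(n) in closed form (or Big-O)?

Unrolling: T(n) = T(n-1) + 53 = T(n-2) + 2*53 = ... = T(1) + (n-1)*53 = 53 + (n-1)*53 = 53n.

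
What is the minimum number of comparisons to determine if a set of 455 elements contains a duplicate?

Determining if 455 elements are all distinct requires Omega(n log n) comparisons in the comparison model. This follows from the element distinctness lower bound.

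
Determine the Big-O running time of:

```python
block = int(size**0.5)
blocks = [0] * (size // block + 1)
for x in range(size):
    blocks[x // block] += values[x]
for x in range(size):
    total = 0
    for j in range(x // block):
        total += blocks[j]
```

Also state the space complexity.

Time complexity: O(n * sqrt(n)).
Space complexity: O(sqrt(n)).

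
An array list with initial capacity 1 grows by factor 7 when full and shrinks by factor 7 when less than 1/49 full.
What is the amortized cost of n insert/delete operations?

Using potential function Phi = |7*size - capacity|. Resizing costs are offset by potential release. Amortized O(1) per operation.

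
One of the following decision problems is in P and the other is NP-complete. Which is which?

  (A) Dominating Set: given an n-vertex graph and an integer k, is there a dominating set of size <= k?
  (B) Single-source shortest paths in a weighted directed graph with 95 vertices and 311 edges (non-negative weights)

(A) is NP-complete: reduces from Set Cover (with k part of the input).
(B) is P: Dijkstra's algorithm runs in O((V+E) log V).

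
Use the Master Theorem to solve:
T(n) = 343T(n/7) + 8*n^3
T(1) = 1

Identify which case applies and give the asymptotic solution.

a=343, b=7, f(n)=8*n^3.
log_7(343) = 3, so n^(log_b(a)) = n^3.
f(n) = Theta(n^3), so Case 2 applies.
T(n) = Theta(n^3 log n).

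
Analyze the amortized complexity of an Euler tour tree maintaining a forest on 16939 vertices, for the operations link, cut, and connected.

An Euler tour tree stores each tree's Euler tour as a balanced BST keyed by tour position. On 16939 vertices: link concatenates two tours via O(1) splits/joins of size <= 2*16939 (O(log n)); cut splits the tour at the two occurrences of the edge (O(log n)); connected compares BST roots (O(log n) to find the root). All O(log n) amortized.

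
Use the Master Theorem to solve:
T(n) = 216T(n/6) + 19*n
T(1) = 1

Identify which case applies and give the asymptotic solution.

a=216, b=6, f(n)=19*n.
log_6(216) = 3 > 1.
Since f(n) = O(n^1) is polynomially smaller than n^3, Case 1 applies.
T(n) = Theta(n^3).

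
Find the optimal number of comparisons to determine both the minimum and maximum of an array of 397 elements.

Naive approach: 792 comparisons (396 for max + 396 for min).
Optimal: Compare elements in pairs first (floor(n/2) = 198 comparisons), then find max among winners and min among losers (198 comparisons each).
Total: ceil(3n/2) - 2 = 594 comparisons. An adversary argument shows this is also a lower bound.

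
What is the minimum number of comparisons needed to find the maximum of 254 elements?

Finding the maximum requires 253 comparisons. Each comparison eliminates exactly one candidate. With 254 candidates, we need 253 eliminations.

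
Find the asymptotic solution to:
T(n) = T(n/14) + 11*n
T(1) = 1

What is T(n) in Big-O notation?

Geometric series: 11*n*(1 + 1/14 + 1/14^2 + ...) = O(n). T(n) = O(n).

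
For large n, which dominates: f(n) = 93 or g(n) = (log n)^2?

g(n) = (log n)^2 grows faster: any unbounded function dominates a constant.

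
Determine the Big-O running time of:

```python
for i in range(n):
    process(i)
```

Time complexity: O(n).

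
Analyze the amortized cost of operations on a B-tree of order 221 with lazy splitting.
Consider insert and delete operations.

In a B-tree of order 221, a node splits when it has 221 keys. With lazy splitting, we use potential Phi = number of full nodes + number of near-empty nodes. Each split costs O(1) but reduces potential. Between splits, at least 110 insertions must occur in that node. Amortized structural cost is O(1) per operation, plus O(log_221 n) traversal.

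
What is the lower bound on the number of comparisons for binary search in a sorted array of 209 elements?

With 209 possible positions, we need at least ceil(log_2(209)) = 8 comparisons. Each comparison splits the remaining candidates by at most half.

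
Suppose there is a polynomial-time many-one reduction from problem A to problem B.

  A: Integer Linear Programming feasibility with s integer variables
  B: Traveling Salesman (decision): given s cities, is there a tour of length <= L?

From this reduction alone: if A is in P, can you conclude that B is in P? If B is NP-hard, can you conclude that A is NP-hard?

A poly-time reduction A <=_p B transfers tractability DOWN (B easy => A easy) and hardness UP (A hard => B hard), not the reverse.
From A in P, the reduction alone does NOT give B in P: any problem in P trivially reduces to SAT, yet SAT is not known to be in P.
From B NP-hard, the reduction alone does NOT give A NP-hard: again, easy problems reduce to hard ones.
(Here in fact A is NP-complete and B is NP-complete.)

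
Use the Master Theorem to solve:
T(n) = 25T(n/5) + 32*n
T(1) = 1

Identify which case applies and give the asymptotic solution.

a=25, b=5, f(n)=32*n.
log_5(25) = 2 > 1.
Since f(n) = O(n^1) is polynomially smaller than n^2, Case 1 applies.
T(n) = Theta(n^2).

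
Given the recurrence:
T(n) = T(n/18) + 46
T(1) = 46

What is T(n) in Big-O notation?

Each step divides n by 18 and adds 46. After log_18(n) steps, T(n) = O(log n).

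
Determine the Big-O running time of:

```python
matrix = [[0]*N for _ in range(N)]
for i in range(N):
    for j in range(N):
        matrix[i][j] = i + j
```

Time complexity: O(n^2).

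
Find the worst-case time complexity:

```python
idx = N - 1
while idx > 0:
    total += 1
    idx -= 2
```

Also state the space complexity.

Time complexity: O(n).
Space complexity: O(1).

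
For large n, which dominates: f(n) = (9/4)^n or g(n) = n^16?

f(n) = (9/4)^n grows faster: (9/4)^n is exponential with base 9/4 > 1, dominating every polynomial.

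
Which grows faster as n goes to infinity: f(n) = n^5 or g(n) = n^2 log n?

f(n) = n^5 grows faster: n^5 / (n^2 log n) = n^3/log n -> infinity.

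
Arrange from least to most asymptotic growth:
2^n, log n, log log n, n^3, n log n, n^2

Ordered by growth rate: log log n < log n < n log n < n^2 < n^3 < 2^n.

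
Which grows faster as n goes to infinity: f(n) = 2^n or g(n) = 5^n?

g(n) = 5^n grows faster: (5/2)^n -> infinity since 5/2 > 1.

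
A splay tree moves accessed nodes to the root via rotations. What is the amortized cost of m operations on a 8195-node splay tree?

Using a potential function Phi = sum of log(size of subtree) for each node, each splay operation has amortized cost O(log n) where n = 8195. Bad individual operations (O(n)) are offset by decreased potential.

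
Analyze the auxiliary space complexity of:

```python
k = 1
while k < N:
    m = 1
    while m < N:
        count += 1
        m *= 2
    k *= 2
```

Space complexity: O(1).
Only a constant amount of auxiliary storage is used; nothing grows with n.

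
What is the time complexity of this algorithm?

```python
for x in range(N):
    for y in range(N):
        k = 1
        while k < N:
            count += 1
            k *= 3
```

Time complexity: O(n^2 log n).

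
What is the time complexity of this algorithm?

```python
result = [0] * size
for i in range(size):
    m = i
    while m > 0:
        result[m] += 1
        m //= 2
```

Time complexity: O(n log n).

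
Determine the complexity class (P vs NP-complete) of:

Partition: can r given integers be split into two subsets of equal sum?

This problem is NP-complete: Subset Sum reduces to it (one of Karp's 21 NP-complete problems).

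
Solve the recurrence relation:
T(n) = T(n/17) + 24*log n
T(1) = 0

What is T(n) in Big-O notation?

Each of the log_17(n) levels adds O(log n). T(n) = O(log^2 n).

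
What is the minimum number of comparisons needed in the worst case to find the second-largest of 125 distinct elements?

Lower bound: finding the max needs 125-1 comparisons. By the adversary weight-doubling argument, the max must personally win >= ceil(log_2(125)) = 7 comparisons; the 2nd-largest is among those 7 losers, needing 7-1 more comparisons. Total >= 125-1 + 7-1 = 130. A balanced knockout tournament achieves this.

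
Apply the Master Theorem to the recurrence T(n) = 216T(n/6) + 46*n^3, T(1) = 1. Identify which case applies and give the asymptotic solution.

a=216, b=6, f(n)=46*n^3.
log_6(216) = 3, so n^(log_b(a)) = n^3.
f(n) = Theta(n^3), so Case 2 applies.
T(n) = Theta(n^3 log n).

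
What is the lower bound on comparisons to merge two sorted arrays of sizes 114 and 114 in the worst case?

Adversary: with |114 - 114| <= 1 the inputs can be fully interleaved so that every adjacent pair in the merged output comes from different arrays. Then each of the 227 adjacent pairs must be directly compared, or the algorithm cannot determine their relative order. Standard merge meets this bound.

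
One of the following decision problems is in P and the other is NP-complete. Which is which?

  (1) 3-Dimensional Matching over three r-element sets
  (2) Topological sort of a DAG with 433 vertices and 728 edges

(1) is NP-complete: one of Karp's 21 NP-complete problems.
(2) is P: DFS-based topological sort runs in O(V+E).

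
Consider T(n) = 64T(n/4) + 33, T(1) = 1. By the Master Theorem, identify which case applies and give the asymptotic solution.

a=64, b=4, f(n)=33.
log_4(64) = 3 > 0.
Since f(n) = O(n^0) is polynomially smaller than n^3, Case 1 applies.
T(n) = Theta(n^3).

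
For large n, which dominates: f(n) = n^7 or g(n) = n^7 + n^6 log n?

f(n) = n^7 and g(n) = n^7 + n^6 log n are Theta of each other: the lower-order n^6 log n term is o(n^7); both are Theta(n^7).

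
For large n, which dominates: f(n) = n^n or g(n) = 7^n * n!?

g(n) = 7^n * n! grows faster: by Stirling n! ~ sqrt(2 pi n)(n/e)^n, so 7^n n! / n^n ~ (7/e)^n sqrt(2 pi n) -> infinity since 7/e > 1.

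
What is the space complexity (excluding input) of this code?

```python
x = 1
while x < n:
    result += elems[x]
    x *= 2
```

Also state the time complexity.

Space complexity: O(1).
Only a constant amount of auxiliary storage is used; nothing grows with n.
Time complexity: O(log n).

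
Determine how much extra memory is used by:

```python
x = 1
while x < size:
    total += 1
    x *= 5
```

Space complexity: O(1).
Only a constant amount of auxiliary storage is used; nothing grows with n.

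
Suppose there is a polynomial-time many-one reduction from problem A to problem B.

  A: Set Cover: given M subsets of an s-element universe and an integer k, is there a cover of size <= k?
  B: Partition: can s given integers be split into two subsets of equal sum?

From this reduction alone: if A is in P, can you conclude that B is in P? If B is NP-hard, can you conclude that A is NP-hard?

A poly-time reduction A <=_p B transfers tractability DOWN (B easy => A easy) and hardness UP (A hard => B hard), not the reverse.
From A in P, the reduction alone does NOT give B in P: any problem in P trivially reduces to SAT, yet SAT is not known to be in P.
From B NP-hard, the reduction alone does NOT give A NP-hard: again, easy problems reduce to hard ones.
(Here in fact A is NP-complete and B is NP-complete.)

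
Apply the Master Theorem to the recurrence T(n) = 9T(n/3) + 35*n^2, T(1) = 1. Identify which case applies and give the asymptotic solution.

a=9, b=3, f(n)=35*n^2.
log_3(9) = 2, so n^(log_b(a)) = n^2.
f(n) = Theta(n^2), so Case 2 applies.
T(n) = Theta(n^2 log n).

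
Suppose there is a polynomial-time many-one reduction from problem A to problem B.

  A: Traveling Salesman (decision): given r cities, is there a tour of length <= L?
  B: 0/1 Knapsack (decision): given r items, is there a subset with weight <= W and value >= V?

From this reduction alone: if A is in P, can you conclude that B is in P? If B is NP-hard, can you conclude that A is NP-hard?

A poly-time reduction A <=_p B transfers tractability DOWN (B easy => A easy) and hardness UP (A hard => B hard), not the reverse.
From A in P, the reduction alone does NOT give B in P: any problem in P trivially reduces to SAT, yet SAT is not known to be in P.
From B NP-hard, the reduction alone does NOT give A NP-hard: again, easy problems reduce to hard ones.
(Here in fact A is NP-complete and B is NP-complete.)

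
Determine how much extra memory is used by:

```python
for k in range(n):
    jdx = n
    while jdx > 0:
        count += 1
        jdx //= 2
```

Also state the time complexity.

Space complexity: O(1).
Only a constant amount of auxiliary storage is used; nothing grows with n.
Time complexity: O(n log n).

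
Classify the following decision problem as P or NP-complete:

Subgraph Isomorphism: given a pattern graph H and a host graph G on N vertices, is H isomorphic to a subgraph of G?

This problem is NP-complete: generalizes Clique and Hamiltonian Path (pattern size is part of the input).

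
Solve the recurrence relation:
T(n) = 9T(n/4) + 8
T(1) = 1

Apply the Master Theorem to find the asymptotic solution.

a=9, b=4, f(n)=8. log_4(9) = 1.585. Case 1 of Master Theorem: T(n) = O(n^1.585).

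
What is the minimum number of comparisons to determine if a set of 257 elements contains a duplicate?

Determining if 257 elements are all distinct requires Omega(n log n) comparisons in the comparison model. This follows from the element distinctness lower bound.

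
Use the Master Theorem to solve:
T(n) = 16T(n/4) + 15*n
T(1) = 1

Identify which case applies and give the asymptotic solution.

a=16, b=4, f(n)=15*n.
log_4(16) = 2 > 1.
Since f(n) = O(n^1) is polynomially smaller than n^2, Case 1 applies.
T(n) = Theta(n^2).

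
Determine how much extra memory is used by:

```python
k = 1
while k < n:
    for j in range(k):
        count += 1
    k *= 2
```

Space complexity: O(1).
Only a constant amount of auxiliary storage is used; nothing grows with n.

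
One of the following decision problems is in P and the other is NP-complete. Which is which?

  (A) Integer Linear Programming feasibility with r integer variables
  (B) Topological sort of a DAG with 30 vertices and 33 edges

(A) is NP-complete: ILP feasibility is NP-complete (LP relaxation is in P).
(B) is P: DFS-based topological sort runs in O(V+E).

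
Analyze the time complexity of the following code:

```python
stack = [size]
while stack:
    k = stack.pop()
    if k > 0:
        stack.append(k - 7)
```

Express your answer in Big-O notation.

Time complexity: O(n).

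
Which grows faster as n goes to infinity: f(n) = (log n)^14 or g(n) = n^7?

g(n) = n^7 grows faster: any positive polynomial dominates any polylog.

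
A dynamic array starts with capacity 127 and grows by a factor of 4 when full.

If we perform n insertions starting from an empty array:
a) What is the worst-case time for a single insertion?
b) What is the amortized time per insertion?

(a) Worst-case single insertion: O(n) -- when the array is full at capacity c, the resize copies all c elements, and c can be Theta(n).
(b) Resizes happen at sizes 127, 508, 2032, ... Total copy cost for n insertions: 127 + 508 + ... = O(n) (geometric series with ratio 1/4). Amortized cost per insertion: O(n)/n = O(1).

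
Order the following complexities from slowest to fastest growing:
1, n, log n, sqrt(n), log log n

Ordered by growth rate: 1 < log log n < log n < sqrt(n) < n.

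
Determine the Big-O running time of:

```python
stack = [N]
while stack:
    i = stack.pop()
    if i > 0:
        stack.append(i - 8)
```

Time complexity: O(n).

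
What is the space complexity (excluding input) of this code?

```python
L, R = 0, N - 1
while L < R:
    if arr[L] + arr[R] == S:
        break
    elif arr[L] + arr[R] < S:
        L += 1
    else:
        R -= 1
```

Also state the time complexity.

Space complexity: O(1).
Only a constant amount of auxiliary storage is used; nothing grows with n.
Time complexity: O(n).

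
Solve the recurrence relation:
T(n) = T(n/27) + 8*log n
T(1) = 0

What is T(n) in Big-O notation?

Each of the log_27(n) levels adds O(log n). T(n) = O(log^2 n).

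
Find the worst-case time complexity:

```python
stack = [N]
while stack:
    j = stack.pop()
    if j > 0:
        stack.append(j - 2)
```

Time complexity: O(n).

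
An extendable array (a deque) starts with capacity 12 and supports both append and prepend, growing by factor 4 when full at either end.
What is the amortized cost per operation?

Growth at either end copies all elements; capacities form a geometric sequence with ratio 4, so total copy cost over n operations is O(n) (two geometric series). Amortized O(1).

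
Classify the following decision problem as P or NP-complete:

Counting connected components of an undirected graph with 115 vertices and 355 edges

This problem is in P: BFS/DFS visits each vertex and edge once: O(V+E).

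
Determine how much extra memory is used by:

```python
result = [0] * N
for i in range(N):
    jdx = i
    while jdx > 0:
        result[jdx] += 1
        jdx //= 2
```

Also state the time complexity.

Space complexity: O(n).
Auxiliary storage grows linearly with the input size n in the worst case.
Time complexity: O(n log n).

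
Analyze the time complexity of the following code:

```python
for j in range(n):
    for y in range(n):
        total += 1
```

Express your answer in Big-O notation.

Time complexity: O(n^2).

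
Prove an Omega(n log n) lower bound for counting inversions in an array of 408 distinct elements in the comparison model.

Decision-tree argument: at any leaf, the comparisons made (with transitivity) must totally order all 408 elements -- otherwise some pair (i,j) is unordered, and an adversary can present two inputs agreeing on every comparison made but with that pair flipped, changing the inversion count by 1, so the leaf's output is wrong on one of them. Hence the tree has >= 408! leaves and height >= log_2(408!) = Omega(n log n). Modified merge sort achieves O(n log n).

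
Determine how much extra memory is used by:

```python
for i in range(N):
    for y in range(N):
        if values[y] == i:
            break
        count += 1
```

Space complexity: O(1).
Only a constant amount of auxiliary storage is used; nothing grows with n.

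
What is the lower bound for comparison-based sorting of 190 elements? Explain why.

A comparison-based sorting algorithm corresponds to a decision tree. With 190! possible permutations, the tree has 190! leaves. The height is at least log_2(190!) = Omega(n log n) by Stirling's approximation.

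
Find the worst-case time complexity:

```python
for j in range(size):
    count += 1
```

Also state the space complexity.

Time complexity: O(n).
Space complexity: O(1).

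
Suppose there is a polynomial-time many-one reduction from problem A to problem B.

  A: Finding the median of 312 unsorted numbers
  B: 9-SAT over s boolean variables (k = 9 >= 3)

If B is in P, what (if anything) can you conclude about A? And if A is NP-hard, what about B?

A poly-time reduction A <=_p B means any A-instance can be transformed to a B-instance in poly time.
If B is in P: compose the reduction with B's poly-time algorithm to solve A in poly time, so A is in P.
If A is NP-hard: every NP problem reduces to A, which reduces to B; composing reductions, every NP problem reduces to B, so B is NP-hard.
(Here in fact A is P and B is NP-complete.)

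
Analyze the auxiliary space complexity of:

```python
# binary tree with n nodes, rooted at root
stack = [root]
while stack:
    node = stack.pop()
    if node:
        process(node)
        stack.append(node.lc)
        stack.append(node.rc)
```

Space complexity: O(n).
Auxiliary storage grows linearly with the input size n in the worst case.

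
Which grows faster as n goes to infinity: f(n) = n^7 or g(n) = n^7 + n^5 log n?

f(n) = n^7 and g(n) = n^7 + n^5 log n are Theta of each other: the lower-order n^5 log n term is o(n^7); both are Theta(n^7).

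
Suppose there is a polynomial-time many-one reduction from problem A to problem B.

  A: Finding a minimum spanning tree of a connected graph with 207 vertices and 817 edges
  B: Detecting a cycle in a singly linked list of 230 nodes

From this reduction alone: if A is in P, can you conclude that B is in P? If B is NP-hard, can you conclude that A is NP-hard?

A poly-time reduction A <=_p B transfers tractability DOWN (B easy => A easy) and hardness UP (A hard => B hard), not the reverse.
From A in P, the reduction alone does NOT give B in P: any problem in P trivially reduces to SAT, yet SAT is not known to be in P.
From B NP-hard, the reduction alone does NOT give A NP-hard: again, easy problems reduce to hard ones.
(Here in fact A is P and B is P.)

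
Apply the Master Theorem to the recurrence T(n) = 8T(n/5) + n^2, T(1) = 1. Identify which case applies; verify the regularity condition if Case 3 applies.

a=8, b=5, f(n)=n^2.
log_5(8) = 1.292 < 2.
f(n) = Omega(n^(1.292+epsilon)) for some epsilon > 0, so Case 3 is the candidate.
Regularity: a*f(n/b) = 8*1*(n/5)^2 = (8/25)*1*n^2 <= c*f(n) with c = 8/25 < 1. Satisfied.
Case 3: T(n) = Theta(n^2).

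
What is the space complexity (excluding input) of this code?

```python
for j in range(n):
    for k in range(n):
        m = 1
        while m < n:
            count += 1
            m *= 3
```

Space complexity: O(1).
Only a constant amount of auxiliary storage is used; nothing grows with n.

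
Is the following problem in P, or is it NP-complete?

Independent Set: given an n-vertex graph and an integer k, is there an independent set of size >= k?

This problem is NP-complete: complement of Clique (with k part of the input).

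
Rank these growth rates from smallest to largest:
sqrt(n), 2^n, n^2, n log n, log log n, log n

Ordered by growth rate: log log n < log n < sqrt(n) < n log n < n^2 < 2^n.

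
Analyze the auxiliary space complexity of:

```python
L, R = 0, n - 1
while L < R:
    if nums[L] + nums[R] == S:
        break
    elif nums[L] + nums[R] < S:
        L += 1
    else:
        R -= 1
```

Space complexity: O(1).
Only a constant amount of auxiliary storage is used; nothing grows with n.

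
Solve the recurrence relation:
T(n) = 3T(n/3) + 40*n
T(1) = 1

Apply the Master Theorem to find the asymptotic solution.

a=3, b=3, f(n)=40*n. log_3(3) = 1. Case 2: T(n) = O(n log n).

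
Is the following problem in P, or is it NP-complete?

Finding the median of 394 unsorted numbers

This problem is in P: linear-time selection (median-of-medians) runs in O(n).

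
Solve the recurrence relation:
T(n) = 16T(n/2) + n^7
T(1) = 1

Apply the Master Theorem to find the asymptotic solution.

a=16, b=2, f(n)=n^7. log_2(16) = 4 < 7. Case 3: T(n) = O(n^7).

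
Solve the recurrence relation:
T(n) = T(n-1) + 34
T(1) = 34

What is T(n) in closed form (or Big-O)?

Unrolling: T(n) = T(n-1) + 34 = T(n-2) + 2*34 = ... = T(1) + (n-1)*34 = 34 + (n-1)*34 = 34n.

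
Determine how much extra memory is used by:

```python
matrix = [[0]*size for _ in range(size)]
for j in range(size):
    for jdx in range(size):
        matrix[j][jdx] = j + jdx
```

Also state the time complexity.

Space complexity: O(n^2).
A 2D structure of size n x n is allocated.
Time complexity: O(n^2).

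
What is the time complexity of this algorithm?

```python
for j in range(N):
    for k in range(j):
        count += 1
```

Time complexity: O(n^2).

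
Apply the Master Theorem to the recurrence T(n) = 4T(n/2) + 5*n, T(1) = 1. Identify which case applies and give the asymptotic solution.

a=4, b=2, f(n)=5*n.
log_2(4) = 2 > 1.
Since f(n) = O(n^1) is polynomially smaller than n^2, Case 1 applies.
T(n) = Theta(n^2).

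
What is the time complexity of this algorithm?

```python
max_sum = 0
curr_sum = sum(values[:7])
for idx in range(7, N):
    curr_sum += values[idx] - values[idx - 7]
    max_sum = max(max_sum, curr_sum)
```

Time complexity: O(n).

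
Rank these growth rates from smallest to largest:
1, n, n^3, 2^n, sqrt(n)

Ordered by growth rate: 1 < sqrt(n) < n < n^3 < 2^n.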